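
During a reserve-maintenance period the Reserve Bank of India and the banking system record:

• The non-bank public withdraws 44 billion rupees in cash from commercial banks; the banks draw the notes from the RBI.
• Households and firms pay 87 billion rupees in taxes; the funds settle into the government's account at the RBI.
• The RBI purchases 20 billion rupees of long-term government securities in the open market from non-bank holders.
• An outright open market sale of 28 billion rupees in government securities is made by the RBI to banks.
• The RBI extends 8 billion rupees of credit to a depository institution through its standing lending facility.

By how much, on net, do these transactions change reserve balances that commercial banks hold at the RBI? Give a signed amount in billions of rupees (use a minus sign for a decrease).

RBI balance sheet:
  Assets:      Securities −8B, Loans to banks +8B
  Liabilities: Bank reserves −131B, Currency in circulation +44B, Government deposits +87B
So the change in reserve balances that commercial banks hold at the RBI is -131 billion.

-131 billion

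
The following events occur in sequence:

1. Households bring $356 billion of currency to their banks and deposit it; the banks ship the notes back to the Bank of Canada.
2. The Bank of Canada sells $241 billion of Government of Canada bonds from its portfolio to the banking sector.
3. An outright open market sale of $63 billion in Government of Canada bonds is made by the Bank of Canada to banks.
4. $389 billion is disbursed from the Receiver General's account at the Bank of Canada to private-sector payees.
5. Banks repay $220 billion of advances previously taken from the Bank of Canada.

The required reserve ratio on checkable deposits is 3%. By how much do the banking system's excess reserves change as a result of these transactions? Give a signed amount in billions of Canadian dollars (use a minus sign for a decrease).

+$198.65 billion

Currency deposit $356 billion: reserves +$356B, deposits +$356B.
OMO sale (to banks) $241 billion: reserves −$241B, deposits 0.
OMO sale (to banks) $63 billion: reserves −$63B, deposits 0.
Government spending $389 billion: reserves +$389B, deposits +$389B.
Discount-window repayment $220 billion: reserves −$220B, deposits 0.
Totals: Δreserves = +$221B, Δdeposits = +$745B.
Δrequired reserves = 3% × +$745B = +$22.35B.
Δexcess reserves = Δreserves − Δrequired = +$221B − (+$22.35B) = +$198.65 billion.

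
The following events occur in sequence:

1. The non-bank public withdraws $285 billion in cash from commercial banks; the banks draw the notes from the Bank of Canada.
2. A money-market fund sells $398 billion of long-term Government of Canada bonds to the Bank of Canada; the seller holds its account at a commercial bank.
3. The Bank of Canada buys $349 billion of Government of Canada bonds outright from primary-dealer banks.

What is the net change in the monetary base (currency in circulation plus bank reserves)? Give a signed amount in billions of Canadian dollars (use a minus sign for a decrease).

+$747 billion

Currency withdrawal $285 billion: just a shift between currency and reserves — both are base money → 0.
Asset purchase (from non-banks) $398 billion: Bank of Canada balance sheet expands → +$398B.
OMO purchase (from banks) $349 billion: Bank of Canada balance sheet expands → +$349B.
Net: 0 + 398 + 349 = +$747 billion.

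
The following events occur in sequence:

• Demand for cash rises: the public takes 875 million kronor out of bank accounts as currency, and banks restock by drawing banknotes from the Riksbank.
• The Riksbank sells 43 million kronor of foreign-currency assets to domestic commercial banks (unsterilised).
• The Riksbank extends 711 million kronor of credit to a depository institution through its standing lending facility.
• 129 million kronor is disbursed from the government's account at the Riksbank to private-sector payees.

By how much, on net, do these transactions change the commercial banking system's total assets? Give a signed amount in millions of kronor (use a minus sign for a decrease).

-35 million

Currency withdrawal 875 million kronor: bank balance sheets shrink → −875M.
FX sale 43 million kronor: just an asset swap on bank balance sheets → 0.
Discount-window loan 711 million kronor: bank balance sheets expand → +711M.
Government spending 129 million kronor: bank balance sheets expand → +129M.
Net: −875 + 0 + 711 + 129 = -35 million.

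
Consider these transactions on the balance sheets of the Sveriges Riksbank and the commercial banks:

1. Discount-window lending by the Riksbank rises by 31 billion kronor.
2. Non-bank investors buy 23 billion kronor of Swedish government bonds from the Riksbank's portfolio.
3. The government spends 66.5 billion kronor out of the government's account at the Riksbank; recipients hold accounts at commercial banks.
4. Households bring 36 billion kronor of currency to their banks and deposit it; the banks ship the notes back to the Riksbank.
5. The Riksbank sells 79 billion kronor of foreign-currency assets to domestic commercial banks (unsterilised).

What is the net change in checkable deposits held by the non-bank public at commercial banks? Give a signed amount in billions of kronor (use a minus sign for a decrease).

Discount-window loan 31 billion kronor: the counterparty is a bank, so public deposits are unchanged → 0.
Asset sale (to non-banks) 23 billion kronor: non-bank counterparties' bank balances fall → −23B.
Government spending 66.5 billion kronor: non-bank counterparties' bank balances rise → +66.5B.
Currency deposit 36 billion kronor: non-bank counterparties' bank balances rise → +36B.
FX sale 79 billion kronor: the counterparty is a bank, so public deposits are unchanged → 0.
Net: 0 − 23 + 66.5 + 36 + 0 = +79.5 billion.

+79.5 billion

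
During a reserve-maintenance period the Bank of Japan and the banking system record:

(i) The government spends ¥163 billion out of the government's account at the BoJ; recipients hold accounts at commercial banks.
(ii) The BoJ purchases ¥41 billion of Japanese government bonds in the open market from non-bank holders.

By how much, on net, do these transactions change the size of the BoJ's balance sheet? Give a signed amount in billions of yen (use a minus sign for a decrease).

+¥41 billion

BoJ balance sheet:
  Assets:      Securities +¥41B
  Liabilities: Bank reserves +¥204B, Government deposits −¥163B
Change in total BoJ assets = +¥41 billion.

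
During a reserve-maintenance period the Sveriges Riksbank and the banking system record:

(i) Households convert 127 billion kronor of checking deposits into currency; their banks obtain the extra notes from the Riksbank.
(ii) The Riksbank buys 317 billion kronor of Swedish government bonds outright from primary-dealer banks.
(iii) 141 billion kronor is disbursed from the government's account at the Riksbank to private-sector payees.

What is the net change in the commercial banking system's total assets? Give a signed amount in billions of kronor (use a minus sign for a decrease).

Currency withdrawal 127 billion kronor: bank balance sheets shrink → −127B.
OMO purchase (from banks) 317 billion kronor: just an asset swap on bank balance sheets → 0.
Government spending 141 billion kronor: bank balance sheets expand → +141B.
Net: −127 + 0 + 141 = +14 billion.

+14 billion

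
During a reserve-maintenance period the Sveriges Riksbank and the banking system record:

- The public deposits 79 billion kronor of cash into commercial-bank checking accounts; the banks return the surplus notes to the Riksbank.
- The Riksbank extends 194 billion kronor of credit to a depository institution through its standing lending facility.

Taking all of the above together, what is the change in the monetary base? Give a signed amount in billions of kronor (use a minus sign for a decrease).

+194 billion

Riksbank balance sheet:
  Assets:      Loans to banks +194B
  Liabilities: Bank reserves +273B, Currency in circulation −79B
Commercial banking system:
  Assets:      Reserves at CB +273B
  Liabilities: Checkable deposits +79B, Borrowings from CB +194B
Monetary base = currency + reserves: −79B + (+273B) = +194 billion.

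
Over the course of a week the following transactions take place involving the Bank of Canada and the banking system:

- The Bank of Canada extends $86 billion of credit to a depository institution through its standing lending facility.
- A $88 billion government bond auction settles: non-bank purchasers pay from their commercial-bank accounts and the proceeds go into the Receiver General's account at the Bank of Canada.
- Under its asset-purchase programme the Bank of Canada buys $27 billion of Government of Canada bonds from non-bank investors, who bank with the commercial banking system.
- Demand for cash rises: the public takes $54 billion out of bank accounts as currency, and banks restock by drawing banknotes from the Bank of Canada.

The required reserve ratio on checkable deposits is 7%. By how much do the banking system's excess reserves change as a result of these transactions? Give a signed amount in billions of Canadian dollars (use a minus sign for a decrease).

Discount-window loan $86 billion: reserves +$86B, deposits 0.
Government account inflow $88 billion: reserves −$88B, deposits −$88B.
Asset purchase (from non-banks) $27 billion: reserves +$27B, deposits +$27B.
Currency withdrawal $54 billion: reserves −$54B, deposits −$54B.
Totals: Δreserves = −$29B, Δdeposits = −$115B.
Δrequired reserves = 7% × −$115B = −$8.05B.
Δexcess reserves = Δreserves − Δrequired = −$29B − (−$8.05B) = -$20.95 billion.

-$20.95 billion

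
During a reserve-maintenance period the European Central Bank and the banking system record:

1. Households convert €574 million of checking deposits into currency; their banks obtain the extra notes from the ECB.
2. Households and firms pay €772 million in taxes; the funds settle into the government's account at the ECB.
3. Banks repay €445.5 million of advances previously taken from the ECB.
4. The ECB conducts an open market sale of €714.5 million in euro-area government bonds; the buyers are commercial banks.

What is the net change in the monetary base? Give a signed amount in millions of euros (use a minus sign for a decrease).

-€1932 million

Currency withdrawal €574 million: just a shift between currency and reserves — both are base money → 0.
Government account inflow €772 million: reserves shift to a non-base liability → −€772M.
Discount-window repayment €445.5 million: ECB balance sheet contracts → −€445.5M.
OMO sale (to banks) €714.5 million: ECB balance sheet contracts → −€714.5M.
Net: 0 − 772 − 445.5 − 714.5 = -€1932 million.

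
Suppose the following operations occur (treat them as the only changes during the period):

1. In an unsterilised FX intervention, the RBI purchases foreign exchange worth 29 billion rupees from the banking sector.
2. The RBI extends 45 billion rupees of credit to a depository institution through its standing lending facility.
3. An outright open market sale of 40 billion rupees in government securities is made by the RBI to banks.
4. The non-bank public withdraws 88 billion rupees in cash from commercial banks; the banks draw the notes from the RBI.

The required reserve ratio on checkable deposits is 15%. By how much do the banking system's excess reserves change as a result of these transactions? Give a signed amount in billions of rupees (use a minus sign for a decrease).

FX purchase 29 billion rupees: reserves +29B, deposits 0.
Discount-window loan 45 billion rupees: reserves +45B, deposits 0.
OMO sale (to banks) 40 billion rupees: reserves −40B, deposits 0.
Currency withdrawal 88 billion rupees: reserves −88B, deposits −88B.
Totals: Δreserves = −54B, Δdeposits = −88B.
Δrequired reserves = 15% × −88B = −13.2B.
Δexcess reserves = Δreserves − Δrequired = −54B − (−13.2B) = -40.8 billion.

-40.8 billion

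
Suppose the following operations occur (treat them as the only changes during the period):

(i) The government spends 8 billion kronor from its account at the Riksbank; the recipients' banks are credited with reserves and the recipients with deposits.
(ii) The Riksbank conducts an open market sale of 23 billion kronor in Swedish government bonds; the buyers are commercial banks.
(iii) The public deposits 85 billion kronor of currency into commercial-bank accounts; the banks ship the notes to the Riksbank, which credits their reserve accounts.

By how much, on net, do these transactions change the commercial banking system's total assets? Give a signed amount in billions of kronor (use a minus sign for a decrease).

+93 billion

Riksbank balance sheet:
  Assets:      Securities −23B
  Liabilities: Bank reserves +70B, Currency in circulation −85B, Government deposits −8B
Commercial banking system:
  Assets:      Reserves at CB +70B, Securities +23B
  Liabilities: Checkable deposits +93B
Change in total bank assets = +93 billion.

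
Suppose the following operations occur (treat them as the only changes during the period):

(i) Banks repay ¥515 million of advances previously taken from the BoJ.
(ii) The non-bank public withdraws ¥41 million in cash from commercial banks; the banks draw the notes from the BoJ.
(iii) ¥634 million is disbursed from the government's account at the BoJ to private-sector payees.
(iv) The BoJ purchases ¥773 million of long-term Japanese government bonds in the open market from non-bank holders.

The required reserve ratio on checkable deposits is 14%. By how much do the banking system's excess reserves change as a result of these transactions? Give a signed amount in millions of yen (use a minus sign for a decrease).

Discount-window repayment ¥515 million: reserves −¥515M, deposits 0.
Currency withdrawal ¥41 million: reserves −¥41M, deposits −¥41M.
Government spending ¥634 million: reserves +¥634M, deposits +¥634M.
Asset purchase (from non-banks) ¥773 million: reserves +¥773M, deposits +¥773M.
Totals: Δreserves = +¥851M, Δdeposits = +¥1366M.
Δrequired reserves = 14% × +¥1366M = +¥191.24M.
Δexcess reserves = Δreserves − Δrequired = +¥851M − (+¥191.24M) = +¥659.76 million.

+¥659.76 million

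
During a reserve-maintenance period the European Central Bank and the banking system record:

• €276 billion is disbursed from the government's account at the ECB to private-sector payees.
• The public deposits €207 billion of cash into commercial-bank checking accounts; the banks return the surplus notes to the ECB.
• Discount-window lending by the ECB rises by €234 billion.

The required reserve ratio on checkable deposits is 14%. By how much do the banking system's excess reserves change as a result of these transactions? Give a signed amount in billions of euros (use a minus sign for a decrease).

Government spending €276 billion: reserves +€276B, deposits +€276B.
Currency deposit €207 billion: reserves +€207B, deposits +€207B.
Discount-window loan €234 billion: reserves +€234B, deposits 0.
Totals: Δreserves = +€717B, Δdeposits = +€483B.
Δrequired reserves = 14% × +€483B = +€67.62B.
Δexcess reserves = Δreserves − Δrequired = +€717B − (+€67.62B) = +€649.38 billion.

+€649.38 billion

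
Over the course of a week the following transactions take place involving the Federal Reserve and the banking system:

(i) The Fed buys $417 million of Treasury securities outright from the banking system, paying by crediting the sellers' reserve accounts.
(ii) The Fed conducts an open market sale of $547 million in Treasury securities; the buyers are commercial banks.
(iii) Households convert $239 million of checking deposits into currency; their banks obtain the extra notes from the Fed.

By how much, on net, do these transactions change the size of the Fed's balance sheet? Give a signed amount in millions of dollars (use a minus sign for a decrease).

-$130 million

OMO purchase (from banks) $417 million: a Fed asset is acquired → +$417M.
OMO sale (to banks) $547 million: a Fed asset is shed → −$547M.
Currency withdrawal $239 million: only the composition of liabilities changes → 0.
Net: 417 − 547 + 0 = -$130 million.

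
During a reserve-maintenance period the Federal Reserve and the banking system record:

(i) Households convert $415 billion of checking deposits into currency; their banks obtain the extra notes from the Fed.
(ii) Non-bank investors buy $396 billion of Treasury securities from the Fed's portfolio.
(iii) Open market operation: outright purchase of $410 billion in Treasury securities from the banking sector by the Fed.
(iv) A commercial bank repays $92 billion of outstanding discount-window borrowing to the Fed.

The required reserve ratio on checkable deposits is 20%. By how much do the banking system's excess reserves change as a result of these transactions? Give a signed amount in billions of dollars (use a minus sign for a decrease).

-$330.8 billion

Currency withdrawal $415 billion: reserves −$415B, deposits −$415B.
Asset sale (to non-banks) $396 billion: reserves −$396B, deposits −$396B.
OMO purchase (from banks) $410 billion: reserves +$410B, deposits 0.
Discount-window repayment $92 billion: reserves −$92B, deposits 0.
Totals: Δreserves = −$493B, Δdeposits = −$811B.
Δrequired reserves = 20% × −$811B = −$162.2B.
Δexcess reserves = Δreserves − Δrequired = −$493B − (−$162.2B) = -$330.8 billion.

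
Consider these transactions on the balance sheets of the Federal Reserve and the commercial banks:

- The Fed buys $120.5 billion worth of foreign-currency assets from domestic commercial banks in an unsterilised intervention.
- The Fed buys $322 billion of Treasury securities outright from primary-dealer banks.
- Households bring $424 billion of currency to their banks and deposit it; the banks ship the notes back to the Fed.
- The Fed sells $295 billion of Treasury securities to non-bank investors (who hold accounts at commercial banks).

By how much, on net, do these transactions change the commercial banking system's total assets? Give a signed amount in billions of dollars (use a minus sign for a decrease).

FX purchase $120.5 billion: just an asset swap on bank balance sheets → 0.
OMO purchase (from banks) $322 billion: just an asset swap on bank balance sheets → 0.
Currency deposit $424 billion: bank balance sheets expand → +$424B.
Asset sale (to non-banks) $295 billion: bank balance sheets shrink → −$295B.
Net: 0 + 0 + 424 − 295 = +$129 billion.

+$129 billion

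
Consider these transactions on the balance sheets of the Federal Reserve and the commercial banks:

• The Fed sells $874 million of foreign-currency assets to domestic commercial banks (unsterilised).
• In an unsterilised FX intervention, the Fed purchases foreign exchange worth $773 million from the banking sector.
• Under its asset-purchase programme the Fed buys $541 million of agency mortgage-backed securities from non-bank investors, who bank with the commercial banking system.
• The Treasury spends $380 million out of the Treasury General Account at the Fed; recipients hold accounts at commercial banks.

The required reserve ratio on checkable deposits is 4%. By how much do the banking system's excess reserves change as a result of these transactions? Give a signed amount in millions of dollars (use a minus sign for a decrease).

+$783.16 million

FX sale $874 million: reserves −$874M, deposits 0.
FX purchase $773 million: reserves +$773M, deposits 0.
Asset purchase (from non-banks) $541 million: reserves +$541M, deposits +$541M.
Government spending $380 million: reserves +$380M, deposits +$380M.
Totals: Δreserves = +$820M, Δdeposits = +$921M.
Δrequired reserves = 4% × +$921M = +$36.84M.
Δexcess reserves = Δreserves − Δrequired = +$820M − (+$36.84M) = +$783.16 million.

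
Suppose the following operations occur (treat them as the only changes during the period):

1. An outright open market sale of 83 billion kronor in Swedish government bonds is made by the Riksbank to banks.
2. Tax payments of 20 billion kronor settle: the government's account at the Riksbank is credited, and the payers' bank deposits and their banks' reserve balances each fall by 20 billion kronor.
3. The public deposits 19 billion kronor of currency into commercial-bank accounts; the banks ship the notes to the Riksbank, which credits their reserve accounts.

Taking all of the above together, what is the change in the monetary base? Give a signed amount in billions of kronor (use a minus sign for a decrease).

-103 billion

OMO sale (to banks) 83 billion kronor: Riksbank balance sheet contracts → −83B.
Government account inflow 20 billion kronor: reserves shift to a non-base liability → −20B.
Currency deposit 19 billion kronor: just a shift between currency and reserves — both are base money → 0.
Net: −83 − 20 + 0 = -103 billion.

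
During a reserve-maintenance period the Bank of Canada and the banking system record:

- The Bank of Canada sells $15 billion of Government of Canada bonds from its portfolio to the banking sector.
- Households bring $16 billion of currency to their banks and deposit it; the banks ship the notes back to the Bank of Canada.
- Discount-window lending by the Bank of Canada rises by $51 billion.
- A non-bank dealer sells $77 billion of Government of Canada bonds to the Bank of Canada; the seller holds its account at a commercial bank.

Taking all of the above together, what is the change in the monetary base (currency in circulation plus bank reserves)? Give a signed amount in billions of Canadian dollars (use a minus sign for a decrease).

+$113 billion

OMO sale (to banks) $15 billion: Bank of Canada balance sheet contracts → −$15B.
Currency deposit $16 billion: just a shift between currency and reserves — both are base money → 0.
Discount-window loan $51 billion: Bank of Canada balance sheet expands → +$51B.
Asset purchase (from non-banks) $77 billion: Bank of Canada balance sheet expands → +$77B.
Net: −15 + 0 + 51 + 77 = +$113 billion.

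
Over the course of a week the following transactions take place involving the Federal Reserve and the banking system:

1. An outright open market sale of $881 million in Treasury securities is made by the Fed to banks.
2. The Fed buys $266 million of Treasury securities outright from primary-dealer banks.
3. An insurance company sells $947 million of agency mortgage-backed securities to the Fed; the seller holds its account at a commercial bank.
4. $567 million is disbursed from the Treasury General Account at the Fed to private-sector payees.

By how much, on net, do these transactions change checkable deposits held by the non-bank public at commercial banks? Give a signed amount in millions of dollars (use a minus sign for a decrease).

OMO sale (to banks) $881 million: the counterparty is a bank, so public deposits are unchanged → 0.
OMO purchase (from banks) $266 million: the counterparty is a bank, so public deposits are unchanged → 0.
Asset purchase (from non-banks) $947 million: non-bank counterparties' bank balances rise → +$947M.
Government spending $567 million: non-bank counterparties' bank balances rise → +$567M.
Net: 0 + 0 + 947 + 567 = +$1514 million.

+$1514 million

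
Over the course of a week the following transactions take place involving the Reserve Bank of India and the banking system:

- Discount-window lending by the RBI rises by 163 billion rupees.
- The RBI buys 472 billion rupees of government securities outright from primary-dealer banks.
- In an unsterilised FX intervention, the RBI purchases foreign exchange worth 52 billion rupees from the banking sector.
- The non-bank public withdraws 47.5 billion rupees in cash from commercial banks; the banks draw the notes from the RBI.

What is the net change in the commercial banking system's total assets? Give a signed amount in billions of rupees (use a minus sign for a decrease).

+115.5 billion

Discount-window loan 163 billion rupees: bank balance sheets expand → +163B.
OMO purchase (from banks) 472 billion rupees: just an asset swap on bank balance sheets → 0.
FX purchase 52 billion rupees: just an asset swap on bank balance sheets → 0.
Currency withdrawal 47.5 billion rupees: bank balance sheets shrink → −47.5B.
Net: 163 + 0 + 0 − 47.5 = +115.5 billion.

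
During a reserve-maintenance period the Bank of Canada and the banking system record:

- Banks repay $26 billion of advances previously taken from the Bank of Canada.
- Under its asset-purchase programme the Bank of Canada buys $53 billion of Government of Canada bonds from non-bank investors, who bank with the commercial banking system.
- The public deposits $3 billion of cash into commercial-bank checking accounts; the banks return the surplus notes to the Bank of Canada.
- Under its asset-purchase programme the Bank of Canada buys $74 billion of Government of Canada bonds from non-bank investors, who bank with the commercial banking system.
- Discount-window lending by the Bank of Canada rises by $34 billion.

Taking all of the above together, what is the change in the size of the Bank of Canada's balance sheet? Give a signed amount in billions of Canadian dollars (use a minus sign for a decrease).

+$135 billion

Discount-window repayment $26 billion: a Bank of Canada asset is shed → −$26B.
Asset purchase (from non-banks) $53 billion: a Bank of Canada asset is acquired → +$53B.
Currency deposit $3 billion: only the composition of liabilities changes → 0.
Asset purchase (from non-banks) $74 billion: a Bank of Canada asset is acquired → +$74B.
Discount-window loan $34 billion: a Bank of Canada asset is acquired → +$34B.
Net: −26 + 53 + 0 + 74 + 34 = +$135 billion.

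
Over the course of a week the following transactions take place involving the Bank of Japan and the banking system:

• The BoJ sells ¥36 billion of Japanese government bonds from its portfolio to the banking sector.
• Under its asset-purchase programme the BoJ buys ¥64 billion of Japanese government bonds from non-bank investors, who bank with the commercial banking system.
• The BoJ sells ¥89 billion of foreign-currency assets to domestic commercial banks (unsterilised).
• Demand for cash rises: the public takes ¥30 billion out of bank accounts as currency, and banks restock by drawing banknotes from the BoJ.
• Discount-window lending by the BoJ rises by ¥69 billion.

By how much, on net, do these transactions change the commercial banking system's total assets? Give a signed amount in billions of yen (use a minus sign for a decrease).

OMO sale (to banks) ¥36 billion: just an asset swap on bank balance sheets → 0.
Asset purchase (from non-banks) ¥64 billion: bank balance sheets expand → +¥64B.
FX sale ¥89 billion: just an asset swap on bank balance sheets → 0.
Currency withdrawal ¥30 billion: bank balance sheets shrink → −¥30B.
Discount-window loan ¥69 billion: bank balance sheets expand → +¥69B.
Net: 0 + 64 + 0 − 30 + 69 = +¥103 billion.

+¥103 billion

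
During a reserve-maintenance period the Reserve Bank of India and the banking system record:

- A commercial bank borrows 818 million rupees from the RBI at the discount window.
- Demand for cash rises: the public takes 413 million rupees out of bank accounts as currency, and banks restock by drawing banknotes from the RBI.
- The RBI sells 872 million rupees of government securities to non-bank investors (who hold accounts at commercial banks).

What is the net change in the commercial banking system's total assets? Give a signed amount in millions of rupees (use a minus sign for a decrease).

-467 million

RBI balance sheet:
  Assets:      Securities −872M, Loans to banks +818M
  Liabilities: Bank reserves −467M, Currency in circulation +413M
Commercial banking system:
  Assets:      Reserves at CB −467M
  Liabilities: Checkable deposits −1285M, Borrowings from CB +818M
Change in total bank assets = -467 million.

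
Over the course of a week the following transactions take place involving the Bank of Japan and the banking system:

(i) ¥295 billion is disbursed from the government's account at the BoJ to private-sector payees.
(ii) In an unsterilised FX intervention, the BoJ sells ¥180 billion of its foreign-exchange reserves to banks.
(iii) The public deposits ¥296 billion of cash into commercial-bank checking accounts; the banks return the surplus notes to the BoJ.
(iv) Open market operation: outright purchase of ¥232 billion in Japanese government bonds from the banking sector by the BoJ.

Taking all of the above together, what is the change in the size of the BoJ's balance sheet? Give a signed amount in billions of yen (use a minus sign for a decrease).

+¥52 billion

Government spending ¥295 billion: only the composition of liabilities changes → 0.
FX sale ¥180 billion: a BoJ asset is shed → −¥180B.
Currency deposit ¥296 billion: only the composition of liabilities changes → 0.
OMO purchase (from banks) ¥232 billion: a BoJ asset is acquired → +¥232B.
Net: 0 − 180 + 0 + 232 = +¥52 billion.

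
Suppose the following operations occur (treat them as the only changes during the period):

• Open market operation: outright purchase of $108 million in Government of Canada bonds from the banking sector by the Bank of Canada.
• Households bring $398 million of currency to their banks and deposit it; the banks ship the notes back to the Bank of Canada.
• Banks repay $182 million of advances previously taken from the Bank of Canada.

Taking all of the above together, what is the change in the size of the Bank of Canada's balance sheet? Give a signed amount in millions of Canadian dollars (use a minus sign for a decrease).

Bank of Canada balance sheet:
  Assets:      Securities +$108M, Loans to banks −$182M
  Liabilities: Bank reserves +$324M, Currency in circulation −$398M
Change in total Bank of Canada assets = -$74 million.

-$74 million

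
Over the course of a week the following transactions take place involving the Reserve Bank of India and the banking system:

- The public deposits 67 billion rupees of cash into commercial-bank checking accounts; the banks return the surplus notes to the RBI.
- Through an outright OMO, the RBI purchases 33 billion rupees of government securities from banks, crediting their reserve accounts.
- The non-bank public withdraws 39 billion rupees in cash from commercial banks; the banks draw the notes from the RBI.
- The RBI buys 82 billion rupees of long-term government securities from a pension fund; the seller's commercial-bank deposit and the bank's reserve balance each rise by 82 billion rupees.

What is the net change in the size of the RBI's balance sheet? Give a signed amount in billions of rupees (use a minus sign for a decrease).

RBI balance sheet:
  Assets:      Securities +115B
  Liabilities: Bank reserves +143B, Currency in circulation −28B
Change in total RBI assets = +115 billion.

+115 billion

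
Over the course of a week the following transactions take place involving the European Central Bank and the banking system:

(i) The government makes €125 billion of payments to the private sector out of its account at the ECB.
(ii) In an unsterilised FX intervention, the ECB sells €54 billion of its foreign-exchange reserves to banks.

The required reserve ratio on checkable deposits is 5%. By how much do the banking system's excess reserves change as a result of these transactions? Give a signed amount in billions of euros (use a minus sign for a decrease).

+€64.75 billion

Government spending €125 billion: reserves +€125B, deposits +€125B.
FX sale €54 billion: reserves −€54B, deposits 0.
Totals: Δreserves = +€71B, Δdeposits = +€125B.
Δrequired reserves = 5% × +€125B = +€6.25B.
Δexcess reserves = Δreserves − Δrequired = +€71B − (+€6.25B) = +€64.75 billion.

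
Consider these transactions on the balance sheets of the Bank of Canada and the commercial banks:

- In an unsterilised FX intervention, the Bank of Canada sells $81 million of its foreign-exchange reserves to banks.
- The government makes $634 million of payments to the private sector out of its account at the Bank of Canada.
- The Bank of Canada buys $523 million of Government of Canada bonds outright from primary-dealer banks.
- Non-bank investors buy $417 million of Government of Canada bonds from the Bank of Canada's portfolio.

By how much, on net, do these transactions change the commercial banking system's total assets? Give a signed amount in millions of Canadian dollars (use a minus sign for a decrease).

+$217 million

Bank of Canada balance sheet:
  Assets:      Securities +$106M, Foreign assets −$81M
  Liabilities: Bank reserves +$659M, Government deposits −$634M
Commercial banking system:
  Assets:      Reserves at CB +$659M, Securities −$523M, Foreign assets +$81M
  Liabilities: Checkable deposits +$217M
Change in total bank assets = +$217 million.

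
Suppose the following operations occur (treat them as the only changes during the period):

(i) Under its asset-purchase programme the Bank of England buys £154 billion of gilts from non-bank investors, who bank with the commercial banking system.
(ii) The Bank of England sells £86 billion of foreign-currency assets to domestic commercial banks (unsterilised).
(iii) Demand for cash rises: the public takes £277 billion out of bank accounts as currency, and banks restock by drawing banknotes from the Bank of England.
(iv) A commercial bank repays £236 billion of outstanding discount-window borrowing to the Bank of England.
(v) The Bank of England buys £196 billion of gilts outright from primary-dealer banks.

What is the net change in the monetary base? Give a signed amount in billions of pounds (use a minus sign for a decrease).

Bank of England balance sheet:
  Assets:      Securities +£350B, Loans to banks −£236B, Foreign assets −£86B
  Liabilities: Bank reserves −£249B, Currency in circulation +£277B
Commercial banking system:
  Assets:      Reserves at CB −£249B, Securities −£196B, Foreign assets +£86B
  Liabilities: Checkable deposits −£123B, Borrowings from CB −£236B
Monetary base = currency + reserves: +£277B + (−£249B) = +£28 billion.

+£28 billion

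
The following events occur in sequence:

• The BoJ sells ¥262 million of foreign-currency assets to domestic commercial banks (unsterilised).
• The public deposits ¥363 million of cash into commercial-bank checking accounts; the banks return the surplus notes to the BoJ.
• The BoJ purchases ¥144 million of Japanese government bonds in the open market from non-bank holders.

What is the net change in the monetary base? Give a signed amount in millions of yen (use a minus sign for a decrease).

-¥118 million

FX sale ¥262 million: BoJ balance sheet contracts → −¥262M.
Currency deposit ¥363 million: just a shift between currency and reserves — both are base money → 0.
Asset purchase (from non-banks) ¥144 million: BoJ balance sheet expands → +¥144M.
Net: −262 + 0 + 144 = -¥118 million.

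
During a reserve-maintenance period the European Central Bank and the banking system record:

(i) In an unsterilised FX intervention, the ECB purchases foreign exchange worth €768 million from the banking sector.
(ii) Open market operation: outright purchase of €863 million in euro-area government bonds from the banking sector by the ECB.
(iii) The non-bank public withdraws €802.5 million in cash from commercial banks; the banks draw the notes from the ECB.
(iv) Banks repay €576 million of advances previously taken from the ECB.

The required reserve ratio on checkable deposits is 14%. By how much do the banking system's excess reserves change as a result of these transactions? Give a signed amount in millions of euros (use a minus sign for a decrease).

+€364.85 million

FX purchase €768 million: reserves +€768M, deposits 0.
OMO purchase (from banks) €863 million: reserves +€863M, deposits 0.
Currency withdrawal €802.5 million: reserves −€802.5M, deposits −€802.5M.
Discount-window repayment €576 million: reserves −€576M, deposits 0.
Totals: Δreserves = +€252.5M, Δdeposits = −€802.5M.
Δrequired reserves = 14% × −€802.5M = −€112.35M.
Δexcess reserves = Δreserves − Δrequired = +€252.5M − (−€112.35M) = +€364.85 million.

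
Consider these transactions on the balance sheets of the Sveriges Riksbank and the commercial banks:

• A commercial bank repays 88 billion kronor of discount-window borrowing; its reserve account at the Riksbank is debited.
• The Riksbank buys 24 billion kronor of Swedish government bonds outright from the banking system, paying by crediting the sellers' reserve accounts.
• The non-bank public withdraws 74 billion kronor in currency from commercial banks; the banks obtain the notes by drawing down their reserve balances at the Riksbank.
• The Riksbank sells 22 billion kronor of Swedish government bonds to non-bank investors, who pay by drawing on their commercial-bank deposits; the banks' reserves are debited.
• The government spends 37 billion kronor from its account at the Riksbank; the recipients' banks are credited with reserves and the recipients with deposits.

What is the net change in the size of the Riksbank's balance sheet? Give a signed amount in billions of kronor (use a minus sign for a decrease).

-86 billion

Discount-window repayment 88 billion kronor: a Riksbank asset is shed → −88B.
OMO purchase (from banks) 24 billion kronor: a Riksbank asset is acquired → +24B.
Currency withdrawal 74 billion kronor: only the composition of liabilities changes → 0.
Asset sale (to non-banks) 22 billion kronor: a Riksbank asset is shed → −22B.
Government spending 37 billion kronor: only the composition of liabilities changes → 0.
Net: −88 + 24 + 0 − 22 + 0 = -86 billion.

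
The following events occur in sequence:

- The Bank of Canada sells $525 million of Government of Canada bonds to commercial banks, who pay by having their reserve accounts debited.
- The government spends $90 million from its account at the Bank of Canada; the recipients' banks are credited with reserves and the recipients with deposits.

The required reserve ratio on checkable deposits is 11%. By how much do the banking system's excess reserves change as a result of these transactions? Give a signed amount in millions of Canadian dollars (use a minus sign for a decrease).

OMO sale (to banks) $525 million: reserves −$525M, deposits 0.
Government spending $90 million: reserves +$90M, deposits +$90M.
Totals: Δreserves = −$435M, Δdeposits = +$90M.
Δrequired reserves = 11% × +$90M = +$9.9M.
Δexcess reserves = Δreserves − Δrequired = −$435M − (+$9.9M) = -$444.9 million.

-$444.9 million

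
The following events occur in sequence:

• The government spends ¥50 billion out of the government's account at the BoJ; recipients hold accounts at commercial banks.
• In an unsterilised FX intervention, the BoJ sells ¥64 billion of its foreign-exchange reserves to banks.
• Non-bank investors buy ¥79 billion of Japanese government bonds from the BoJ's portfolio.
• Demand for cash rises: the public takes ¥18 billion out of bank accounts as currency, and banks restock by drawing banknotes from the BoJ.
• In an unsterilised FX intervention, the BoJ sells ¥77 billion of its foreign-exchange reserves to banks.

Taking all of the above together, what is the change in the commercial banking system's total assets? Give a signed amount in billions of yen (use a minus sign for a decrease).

-¥47 billion

Government spending ¥50 billion: bank balance sheets expand → +¥50B.
FX sale ¥64 billion: just an asset swap on bank balance sheets → 0.
Asset sale (to non-banks) ¥79 billion: bank balance sheets shrink → −¥79B.
Currency withdrawal ¥18 billion: bank balance sheets shrink → −¥18B.
FX sale ¥77 billion: just an asset swap on bank balance sheets → 0.
Net: 50 + 0 − 79 − 18 + 0 = -¥47 billion.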